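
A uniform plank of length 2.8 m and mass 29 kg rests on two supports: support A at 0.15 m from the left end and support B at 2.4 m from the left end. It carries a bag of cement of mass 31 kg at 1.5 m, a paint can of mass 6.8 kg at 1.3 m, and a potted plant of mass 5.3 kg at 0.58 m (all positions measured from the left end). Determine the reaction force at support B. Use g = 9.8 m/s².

Take moments about support A.
Beam weight: 29 × 9.8 = 284.2 N down at 1.4 m → arm 1.25 m, τ = 284.2 × 1.25 = 355.2 N·m clockwise.
Bag of cement: 31 × 9.8 = 303.8 N down at 1.5 m → arm 1.35 m, τ = 303.8 × 1.35 = 410.1 N·m clockwise.
Paint can: 6.8 × 9.8 = 66.64 N down at 1.3 m → arm 1.15 m, τ = 66.64 × 1.15 = 76.64 N·m clockwise.
Potted plant: 5.3 × 9.8 = 51.94 N down at 0.58 m → arm 0.43 m, τ = 51.94 × 0.43 = 22.33 N·m clockwise.
Net load moment about support A = 864.3 N·m clockwise.
Reaction R at support B is upward at 2.4 m, arm 2.25 m → moment R × 2.25 counterclockwise.
For rotational equilibrium, R × 2.25 = 864.3, so R = 384 N.

R_B ≈ 384 N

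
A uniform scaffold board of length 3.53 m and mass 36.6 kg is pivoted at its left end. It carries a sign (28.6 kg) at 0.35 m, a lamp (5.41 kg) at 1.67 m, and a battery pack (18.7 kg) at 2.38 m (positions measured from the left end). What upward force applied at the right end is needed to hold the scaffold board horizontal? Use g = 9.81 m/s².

F ≈ 356 N

Take moments about the left end.
Beam weight: 36.6 × 9.81 = 359 N down at 1.765 m → arm 1.765 m, τ = 359 × 1.765 = 633.6 N·m clockwise.
Sign: 28.6 × 9.81 = 280.6 N down at 0.35 m → arm 0.35 m, τ = 280.6 × 0.35 = 98.21 N·m clockwise.
Lamp: 5.41 × 9.81 = 53.07 N down at 1.67 m → arm 1.67 m, τ = 53.07 × 1.67 = 88.63 N·m clockwise.
Battery pack: 18.7 × 9.81 = 183.4 N down at 2.38 m → arm 2.38 m, τ = 183.4 × 2.38 = 436.5 N·m clockwise.
Net moment of the loads = 1257 N·m clockwise.
The upward force F acts at the right end, arm 3.53 m, giving F × 3.53 counterclockwise.
Setting net torque to zero: F × 3.53 = 1257 → F = 1257 / 3.53 = 356 N.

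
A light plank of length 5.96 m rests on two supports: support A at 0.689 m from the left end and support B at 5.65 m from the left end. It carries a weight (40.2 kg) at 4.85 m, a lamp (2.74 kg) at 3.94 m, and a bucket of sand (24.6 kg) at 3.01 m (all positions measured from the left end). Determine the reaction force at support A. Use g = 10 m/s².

Choose support B as the axis so its reaction then has zero moment arm.
Weight: 40.2 × 10 = 402 N down at 4.85 m → arm 0.8 m, τ = 402 × 0.8 = 321.6 N·m counterclockwise.
Lamp: 2.74 × 10 = 27.4 N down at 3.94 m → arm 1.71 m, τ = 27.4 × 1.71 = 46.85 N·m counterclockwise.
Bucket of sand: 24.6 × 10 = 246 N down at 3.01 m → arm 2.64 m, τ = 246 × 2.64 = 649.4 N·m counterclockwise.
Net load moment about support B = 1018 N·m counterclockwise.
Reaction R at support A is upward at 0.689 m, arm 4.961 m → moment R × 4.961 clockwise.
For rotational equilibrium, R × 4.961 = 1018, so R = 205 N.

R_A ≈ 205 N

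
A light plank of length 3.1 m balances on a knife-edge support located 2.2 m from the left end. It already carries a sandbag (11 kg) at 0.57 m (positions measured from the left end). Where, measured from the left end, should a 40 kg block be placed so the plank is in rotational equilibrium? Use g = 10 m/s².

Choose the knife-edge support (at 2.2 m from the left end) as the axis so the support reaction has zero arm there.
Sandbag: 11 × 10 = 110 N down at 0.57 m → arm 1.63 m, τ = 110 × 1.63 = 179.3 N·m counterclockwise.
Net moment of existing loads = 179.3 N·m counterclockwise.
The block weighs 40 × 10 = 400 N and must supply an equal clockwise moment, so its lever arm about the knife-edge support is 179.3 / 400 = 0.448 m.
That puts it at 2.2 + 0.448 = 2.65 m from the left end.

x ≈ 2.65 m from the left end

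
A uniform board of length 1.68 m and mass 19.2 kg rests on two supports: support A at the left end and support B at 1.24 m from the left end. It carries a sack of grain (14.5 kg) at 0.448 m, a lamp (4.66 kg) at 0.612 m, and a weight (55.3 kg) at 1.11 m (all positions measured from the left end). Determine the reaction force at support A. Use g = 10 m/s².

R_A ≈ 236 N

Sum moments about support B (its reaction then has zero moment arm).
Beam weight: 19.2 × 10 = 192 N down at 0.84 m → arm 0.4 m, τ = 192 × 0.4 = 76.8 N·m counterclockwise.
Sack of grain: 14.5 × 10 = 145 N down at 0.448 m → arm 0.792 m, τ = 145 × 0.792 = 114.8 N·m counterclockwise.
Lamp: 4.66 × 10 = 46.6 N down at 0.612 m → arm 0.628 m, τ = 46.6 × 0.628 = 29.26 N·m counterclockwise.
Weight: 55.3 × 10 = 553 N down at 1.11 m → arm 0.13 m, τ = 553 × 0.13 = 71.89 N·m counterclockwise.
Net load moment about support B = 292.8 N·m counterclockwise.
Reaction R at support A is upward at 0 m, arm 1.24 m → moment R × 1.24 clockwise.
Balancing moments: R × 1.24 = 292.8, giving R = 236 N.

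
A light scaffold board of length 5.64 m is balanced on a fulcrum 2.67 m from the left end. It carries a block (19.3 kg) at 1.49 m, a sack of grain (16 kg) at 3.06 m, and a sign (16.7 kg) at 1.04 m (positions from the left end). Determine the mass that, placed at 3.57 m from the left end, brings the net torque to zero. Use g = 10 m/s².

m ≈ 48.6 kg

Taking torques about the fulcrum (at 2.67 m from the left end):
Block: 19.3 × 10 = 193 N down at 1.49 m → arm 1.18 m, τ = 193 × 1.18 = 227.7 N·m counterclockwise.
Sack of grain: 16 × 10 = 160 N down at 3.06 m → arm 0.39 m, τ = 160 × 0.39 = 62.4 N·m clockwise.
Sign: 16.7 × 10 = 167 N down at 1.04 m → arm 1.63 m, τ = 167 × 1.63 = 272.2 N·m counterclockwise.
Net moment of known loads = 437.5 N·m counterclockwise.
An unknown mass m at 3.57 m has arm 0.9 m; its moment is m·g·0.9 clockwise.
Setting net torque to zero: m × 10 × 0.9 = 437.5 → m = 437.5 / (10 × 0.9) = 48.6 kg.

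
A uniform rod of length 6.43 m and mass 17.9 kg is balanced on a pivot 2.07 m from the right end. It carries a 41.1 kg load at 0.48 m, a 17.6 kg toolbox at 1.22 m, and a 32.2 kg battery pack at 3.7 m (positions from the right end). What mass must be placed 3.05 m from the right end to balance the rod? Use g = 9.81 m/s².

About the pivot (at 2.07 m from the right end):
Beam weight: 17.9 × 9.81 = 175.6 N down at 3.215 m → arm 1.145 m, τ = 175.6 × 1.145 = 201.1 N·m counterclockwise.
Load: 41.1 × 9.81 = 403.2 N down at 0.48 m → arm 1.59 m, τ = 403.2 × 1.59 = 641.1 N·m clockwise.
Toolbox: 17.6 × 9.81 = 172.7 N down at 1.22 m → arm 0.85 m, τ = 172.7 × 0.85 = 146.8 N·m clockwise.
Battery pack: 32.2 × 9.81 = 315.9 N down at 3.7 m → arm 1.63 m, τ = 315.9 × 1.63 = 514.9 N·m counterclockwise.
Net moment of known loads = 71.9 N·m clockwise.
An unknown mass m at 3.05 m has arm 0.98 m; its moment is m·g·0.98 counterclockwise.
Balancing moments: m × 9.81 × 0.98 = 71.9, giving m = 71.9 / (9.81 × 0.98) = 7.48 kg.

m ≈ 7.48 kg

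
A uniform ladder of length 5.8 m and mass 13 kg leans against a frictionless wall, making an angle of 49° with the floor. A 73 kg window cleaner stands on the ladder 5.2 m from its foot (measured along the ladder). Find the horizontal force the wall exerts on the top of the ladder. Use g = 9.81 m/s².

Taking torques about the foot of the ladder:
Ladder weight 13×9.81 = 127.5 N acts at 2.9 m along the ladder; its horizontal arm is 2.9·cos49° = 1.903 m → τ = 242.6 N·m clockwise.
Window cleaner: 73×9.81 = 716.1 N at 5.2 m → arm 3.412 m → τ = 2443 N·m clockwise.
Wall normal N acts horizontally at the top; its moment arm is the height L sinθ = 5.8·sin49° = 4.377 m, counterclockwise.
Balancing moments: N × 4.377 = 2686, giving N = 614 N.

N_wall ≈ 614 N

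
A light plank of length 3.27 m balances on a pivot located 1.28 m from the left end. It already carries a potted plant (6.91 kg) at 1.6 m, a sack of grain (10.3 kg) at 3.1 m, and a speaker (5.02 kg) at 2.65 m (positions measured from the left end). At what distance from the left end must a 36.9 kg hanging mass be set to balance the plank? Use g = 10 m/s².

x ≈ 0.526 m from the left end

Choose the pivot (at 1.28 m from the left end) as the axis so the support reaction has zero arm there.
Potted plant: 6.91 × 10 = 69.1 N down at 1.6 m → arm 0.32 m, τ = 69.1 × 0.32 = 22.11 N·m clockwise.
Sack of grain: 10.3 × 10 = 103 N down at 3.1 m → arm 1.82 m, τ = 103 × 1.82 = 187.5 N·m clockwise.
Speaker: 5.02 × 10 = 50.2 N down at 2.65 m → arm 1.37 m, τ = 50.2 × 1.37 = 68.77 N·m clockwise.
Net moment of existing loads = 278.4 N·m clockwise.
The hanging mass weighs 36.9 × 10 = 369 N and must supply an equal counterclockwise moment, so its lever arm about the pivot is 278.4 / 369 = 0.754 m.
That puts it at 1.28 − 0.754 = 0.526 m from the left end.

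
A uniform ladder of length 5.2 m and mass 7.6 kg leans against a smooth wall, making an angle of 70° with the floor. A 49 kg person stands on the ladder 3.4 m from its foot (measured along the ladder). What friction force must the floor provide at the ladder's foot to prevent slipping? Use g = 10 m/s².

Take moments about the foot of the ladder.
Ladder weight 7.6×10 = 76 N acts at 2.6 m along the ladder; its horizontal arm is 2.6·cos70° = 0.8893 m → τ = 67.59 N·m clockwise.
Person: 49×10 = 490 N at 3.4 m → arm 1.163 m → τ = 569.9 N·m clockwise.
Wall normal N acts horizontally at the top; its moment arm is the height L sinθ = 5.2·sin70° = 4.886 m, counterclockwise.
Setting net torque to zero: N × 4.886 = 637.5 → N = 130 N.
ΣFx = 0: friction at the foot balances the wall's push, so f = N_wall = 130 N.

f ≈ 130 N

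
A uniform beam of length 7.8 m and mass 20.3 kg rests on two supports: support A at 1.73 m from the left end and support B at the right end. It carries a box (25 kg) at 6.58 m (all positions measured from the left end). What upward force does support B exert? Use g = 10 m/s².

Sum moments about support A (its reaction then has zero moment arm).
Beam weight: 20.3 × 10 = 203 N down at 3.9 m → arm 2.17 m, τ = 203 × 2.17 = 440.5 N·m clockwise.
Box: 25 × 10 = 250 N down at 6.58 m → arm 4.85 m, τ = 250 × 4.85 = 1212 N·m clockwise.
Net load moment about support A = 1652 N·m clockwise.
Reaction R at support B is upward at 7.8 m, arm 6.07 m → moment R × 6.07 counterclockwise.
Balancing moments: R × 6.07 = 1652, giving R = 272 N.

R_B ≈ 272 N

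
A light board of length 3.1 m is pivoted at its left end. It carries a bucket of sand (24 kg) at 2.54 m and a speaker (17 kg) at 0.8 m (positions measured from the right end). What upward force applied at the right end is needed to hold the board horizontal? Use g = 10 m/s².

F ≈ 169 N

About the left end:
Bucket of sand: 24 × 10 = 240 N down at 2.54 m → arm 0.56 m, τ = 240 × 0.56 = 134.4 N·m clockwise.
Speaker: 17 × 10 = 170 N down at 0.8 m → arm 2.3 m, τ = 170 × 2.3 = 391 N·m clockwise.
Net moment of the loads = 525.4 N·m clockwise.
The upward force F acts at the right end, arm 3.1 m, giving F × 3.1 counterclockwise.
For rotational equilibrium, F × 3.1 = 525.4, so F = 525.4 / 3.1 = 169 N.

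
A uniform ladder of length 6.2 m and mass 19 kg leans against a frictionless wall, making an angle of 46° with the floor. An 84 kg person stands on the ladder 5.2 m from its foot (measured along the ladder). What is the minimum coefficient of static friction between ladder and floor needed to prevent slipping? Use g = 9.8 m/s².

Taking torques about the foot of the ladder:
Ladder weight 19×9.8 = 186.2 N acts at 3.1 m along the ladder; its horizontal arm is 3.1·cos46° = 2.153 m → τ = 400.9 N·m clockwise.
Person: 84×9.8 = 823.2 N at 5.2 m → arm 3.612 m → τ = 2973 N·m clockwise.
Wall normal N acts horizontally at the top; its moment arm is the height L sinθ = 6.2·sin46° = 4.46 m, counterclockwise.
Setting net torque to zero: N × 4.46 = 3374 → N = 756.5 N.
ΣFx = 0 ⇒ f = N_wall = 756.5 N. ΣFy = 0 ⇒ N_floor = 1009 N.
μ_min = f / N_floor = 756.5 / 1009 = 0.75.

μ_min ≈ 0.75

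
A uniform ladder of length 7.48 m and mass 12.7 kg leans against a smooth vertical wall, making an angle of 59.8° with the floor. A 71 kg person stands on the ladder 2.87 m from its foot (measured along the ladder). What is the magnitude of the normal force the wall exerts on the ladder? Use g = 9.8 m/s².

Choose the foot of the ladder as the axis so the floor normal and friction both act there and drop out.
Ladder weight 12.7×9.8 = 124.5 N acts at 3.74 m along the ladder; its horizontal arm is 3.74·cos59.8° = 1.881 m → τ = 234.2 N·m clockwise.
Person: 71×9.8 = 695.8 N at 2.87 m → arm 1.444 m → τ = 1005 N·m clockwise.
Wall normal N acts horizontally at the top; its moment arm is the height L sinθ = 7.48·sin59.8° = 6.465 m, counterclockwise.
For rotational equilibrium, N × 6.465 = 1239, so N = 192 N.

N_wall ≈ 192 N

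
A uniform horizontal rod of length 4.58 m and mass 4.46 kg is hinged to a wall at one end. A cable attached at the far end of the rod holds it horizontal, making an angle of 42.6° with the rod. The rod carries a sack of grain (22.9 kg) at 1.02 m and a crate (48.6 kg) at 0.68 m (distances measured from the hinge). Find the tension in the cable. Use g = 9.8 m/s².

T ≈ 211 N

Taking torques about the hinge:
Beam weight: 4.46 × 9.8 = 43.71 N down at 2.29 m → arm 2.29 m, τ = 43.71 × 2.29 = 100.1 N·m clockwise.
Sack of grain: 22.9 × 9.8 = 224.4 N down at 1.02 m → arm 1.02 m, τ = 224.4 × 1.02 = 228.9 N·m clockwise.
Crate: 48.6 × 9.8 = 476.3 N down at 0.68 m → arm 0.68 m, τ = 476.3 × 0.68 = 323.9 N·m clockwise.
Total clockwise load moment = 652.9 N·m.
The cable tension T acts at 4.58 m; only its component perpendicular to the rod, T sinθ, produces torque. sin 42.6° = 0.6769.
For rotational equilibrium, T × 4.58 × 0.6769 = 652.9, so T = 652.9 / 3.1 = 211 N.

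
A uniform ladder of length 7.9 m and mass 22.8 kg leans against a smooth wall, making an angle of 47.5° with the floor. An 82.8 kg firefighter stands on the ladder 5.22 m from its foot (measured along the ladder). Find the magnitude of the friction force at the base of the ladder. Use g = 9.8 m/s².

Choose the foot of the ladder as the axis so the floor normal and friction both act there and drop out.
Ladder weight 22.8×9.8 = 223.4 N acts at 3.95 m along the ladder; its horizontal arm is 3.95·cos47.5° = 2.669 m → τ = 596.3 N·m clockwise.
Firefighter: 82.8×9.8 = 811.4 N at 5.22 m → arm 3.527 m → τ = 2862 N·m clockwise.
Wall normal N acts horizontally at the top; its moment arm is the height L sinθ = 7.9·sin47.5° = 5.824 m, counterclockwise.
Balancing moments: N × 5.824 = 3458, giving N = 594 N.
ΣFx = 0: friction at the foot balances the wall's push, so f = N_wall = 594 N.

f ≈ 594 N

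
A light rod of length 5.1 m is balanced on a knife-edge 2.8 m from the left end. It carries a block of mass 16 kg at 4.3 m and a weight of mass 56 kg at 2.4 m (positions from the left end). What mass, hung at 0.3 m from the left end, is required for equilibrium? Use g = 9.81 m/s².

m ≈ 0.64 kg

Choose the knife-edge (at 2.8 m from the left end) as the axis so the support reaction has zero arm there.
Block: 16 × 9.81 = 157 N down at 4.3 m → arm 1.5 m, τ = 157 × 1.5 = 235.5 N·m clockwise.
Weight: 56 × 9.81 = 549.4 N down at 2.4 m → arm 0.4 m, τ = 549.4 × 0.4 = 219.8 N·m counterclockwise.
Net moment of known loads = 15.7 N·m clockwise.
An unknown mass m at 0.3 m has arm 2.5 m; its moment is m·g·2.5 counterclockwise.
Balancing moments: m × 9.81 × 2.5 = 15.7, giving m = 15.7 / (9.81 × 2.5) = 0.64 kg.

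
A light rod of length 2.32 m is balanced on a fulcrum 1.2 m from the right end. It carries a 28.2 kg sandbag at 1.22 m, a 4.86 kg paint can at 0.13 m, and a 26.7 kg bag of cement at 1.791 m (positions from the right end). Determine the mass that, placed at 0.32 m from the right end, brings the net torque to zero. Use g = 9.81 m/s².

m ≈ 12.7 kg

Choose the fulcrum (at 1.2 m from the right end) as the axis so the support reaction has zero arm there.
Sandbag: 28.2 × 9.81 = 276.6 N down at 1.22 m → arm 0.02 m, τ = 276.6 × 0.02 = 5.532 N·m counterclockwise.
Paint can: 4.86 × 9.81 = 47.68 N down at 0.13 m → arm 1.07 m, τ = 47.68 × 1.07 = 51.02 N·m clockwise.
Bag of cement: 26.7 × 9.81 = 261.9 N down at 1.791 m → arm 0.591 m, τ = 261.9 × 0.591 = 154.8 N·m counterclockwise.
Net moment of known loads = 109.3 N·m counterclockwise.
An unknown mass m at 0.32 m has arm 0.88 m; its moment is m·g·0.88 clockwise.
For rotational equilibrium, m × 9.81 × 0.88 = 109.3, so m = 109.3 / (9.81 × 0.88) = 12.7 kg.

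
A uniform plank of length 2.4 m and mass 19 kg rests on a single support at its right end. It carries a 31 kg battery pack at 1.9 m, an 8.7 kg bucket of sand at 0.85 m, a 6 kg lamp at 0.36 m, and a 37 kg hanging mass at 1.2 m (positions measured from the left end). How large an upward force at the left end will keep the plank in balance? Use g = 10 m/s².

F ≈ 452 N

Taking torques about the right end:
Beam weight: 19 × 10 = 190 N down at 1.2 m → arm 1.2 m, τ = 190 × 1.2 = 228 N·m counterclockwise.
Battery pack: 31 × 10 = 310 N down at 1.9 m → arm 0.5 m, τ = 310 × 0.5 = 155 N·m counterclockwise.
Bucket of sand: 8.7 × 10 = 87 N down at 0.85 m → arm 1.55 m, τ = 87 × 1.55 = 134.8 N·m counterclockwise.
Lamp: 6 × 10 = 60 N down at 0.36 m → arm 2.04 m, τ = 60 × 2.04 = 122.4 N·m counterclockwise.
Hanging mass: 37 × 10 = 370 N down at 1.2 m → arm 1.2 m, τ = 370 × 1.2 = 444 N·m counterclockwise.
Net moment of the loads = 1084 N·m counterclockwise.
The upward force F acts at the left end, arm 2.4 m, giving F × 2.4 clockwise.
Στ = 0 ⇒ F × 2.4 = 1084 ⇒ F = 1084 / 2.4 = 452 N.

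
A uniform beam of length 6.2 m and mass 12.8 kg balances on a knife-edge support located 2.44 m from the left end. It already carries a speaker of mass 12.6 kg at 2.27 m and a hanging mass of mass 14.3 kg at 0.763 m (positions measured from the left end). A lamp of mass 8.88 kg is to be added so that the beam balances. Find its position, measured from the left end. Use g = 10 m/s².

x ≈ 4.43 m from the left end

Choose the knife-edge support (at 2.44 m from the left end) as the axis so the support reaction has zero arm there.
Beam weight: 12.8 × 10 = 128 N down at 3.1 m → arm 0.66 m, τ = 128 × 0.66 = 84.48 N·m clockwise.
Speaker: 12.6 × 10 = 126 N down at 2.27 m → arm 0.17 m, τ = 126 × 0.17 = 21.42 N·m counterclockwise.
Hanging mass: 14.3 × 10 = 143 N down at 0.763 m → arm 1.677 m, τ = 143 × 1.677 = 239.8 N·m counterclockwise.
Net moment of existing loads = 176.7 N·m counterclockwise.
The lamp weighs 8.88 × 10 = 88.8 N and must supply an equal clockwise moment, so its lever arm about the knife-edge support is 176.7 / 88.8 = 1.99 m.
That puts it at 2.44 + 1.99 = 4.43 m from the left end.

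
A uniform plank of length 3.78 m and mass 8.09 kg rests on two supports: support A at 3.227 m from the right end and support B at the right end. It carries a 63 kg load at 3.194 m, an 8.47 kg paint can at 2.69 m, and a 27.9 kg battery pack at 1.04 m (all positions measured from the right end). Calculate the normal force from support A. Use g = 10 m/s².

Sum moments about support B (its reaction then has zero moment arm).
Beam weight: 8.09 × 10 = 80.9 N down at 1.89 m → arm 1.89 m, τ = 80.9 × 1.89 = 152.9 N·m counterclockwise.
Load: 63 × 10 = 630 N down at 3.194 m → arm 3.194 m, τ = 630 × 3.194 = 2012 N·m counterclockwise.
Paint can: 8.47 × 10 = 84.7 N down at 2.69 m → arm 2.69 m, τ = 84.7 × 2.69 = 227.8 N·m counterclockwise.
Battery pack: 27.9 × 10 = 279 N down at 1.04 m → arm 1.04 m, τ = 279 × 1.04 = 290.2 N·m counterclockwise.
Net load moment about support B = 2683 N·m counterclockwise.
Reaction R at support A is upward at 3.227 m, arm 3.227 m → moment R × 3.227 clockwise.
Setting net torque to zero: R × 3.227 = 2683 → R = 831 N.

R_A ≈ 831 N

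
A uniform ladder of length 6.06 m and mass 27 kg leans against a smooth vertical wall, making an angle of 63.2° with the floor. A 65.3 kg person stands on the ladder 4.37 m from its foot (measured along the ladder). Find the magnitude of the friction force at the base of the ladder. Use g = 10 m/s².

f ≈ 306 N

About the foot of the ladder:
Ladder weight 27×10 = 270 N acts at 3.03 m along the ladder; its horizontal arm is 3.03·cos63.2° = 1.366 m → τ = 368.8 N·m clockwise.
Person: 65.3×10 = 653 N at 4.37 m → arm 1.97 m → τ = 1286 N·m clockwise.
Wall normal N acts horizontally at the top; its moment arm is the height L sinθ = 6.06·sin63.2° = 5.409 m, counterclockwise.
Setting net torque to zero: N × 5.409 = 1655 → N = 306 N.
ΣFx = 0: friction at the foot balances the wall's push, so f = N_wall = 306 N.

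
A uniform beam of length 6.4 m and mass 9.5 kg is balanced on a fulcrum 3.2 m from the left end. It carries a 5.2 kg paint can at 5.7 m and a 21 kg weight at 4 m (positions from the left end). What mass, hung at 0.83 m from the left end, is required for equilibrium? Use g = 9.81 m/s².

m ≈ 12.6 kg

Taking torques about the fulcrum (at 3.2 m from the left end):
Beam weight: acts at the fulcrum, moment arm 0 → no torque.
Paint can: 5.2 × 9.81 = 51.01 N down at 5.7 m → arm 2.5 m, τ = 51.01 × 2.5 = 127.5 N·m clockwise.
Weight: 21 × 9.81 = 206 N down at 4 m → arm 0.8 m, τ = 206 × 0.8 = 164.8 N·m clockwise.
Net moment of known loads = 292.3 N·m clockwise.
An unknown mass m at 0.83 m has arm 2.37 m; its moment is m·g·2.37 counterclockwise.
Στ = 0 ⇒ m × 9.81 × 2.37 = 292.3 ⇒ m = 292.3 / (9.81 × 2.37) = 12.6 kg.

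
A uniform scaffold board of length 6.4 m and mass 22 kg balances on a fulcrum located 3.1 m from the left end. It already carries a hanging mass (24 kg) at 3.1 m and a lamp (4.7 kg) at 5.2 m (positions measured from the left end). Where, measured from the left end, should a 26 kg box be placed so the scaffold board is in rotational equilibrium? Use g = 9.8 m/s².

Taking torques about the fulcrum (at 3.1 m from the left end):
Beam weight: 22 × 9.8 = 215.6 N down at 3.2 m → arm 0.1 m, τ = 215.6 × 0.1 = 21.56 N·m clockwise.
Hanging mass: acts at the fulcrum, moment arm 0 → no torque.
Lamp: 4.7 × 9.8 = 46.06 N down at 5.2 m → arm 2.1 m, τ = 46.06 × 2.1 = 96.73 N·m clockwise.
Net moment of existing loads = 118.3 N·m clockwise.
The box weighs 26 × 9.8 = 254.8 N and must supply an equal counterclockwise moment, so its lever arm about the fulcrum is 118.3 / 254.8 = 0.464 m.
That puts it at 3.1 − 0.464 = 2.64 m from the left end.

x ≈ 2.64 m from the left end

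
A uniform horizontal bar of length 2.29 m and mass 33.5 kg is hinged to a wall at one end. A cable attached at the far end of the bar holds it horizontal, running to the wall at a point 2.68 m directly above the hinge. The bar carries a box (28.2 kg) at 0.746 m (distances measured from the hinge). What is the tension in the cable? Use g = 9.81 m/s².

T ≈ 335 N

Sum moments about the hinge (the unknown hinge reaction has zero arm there).
Beam weight: 33.5 × 9.81 = 328.6 N down at 1.145 m → arm 1.145 m, τ = 328.6 × 1.145 = 376.2 N·m clockwise.
Box: 28.2 × 9.81 = 276.6 N down at 0.746 m → arm 0.746 m, τ = 276.6 × 0.746 = 206.3 N·m clockwise.
Total clockwise load moment = 582.5 N·m.
The cable tension T acts at 2.29 m; only its component perpendicular to the bar, T sinθ, produces torque. sinθ = h/√(h²+d²) = 2.68/√(2.68²+2.29²) = 0.7603.
Balancing moments: T × 2.29 × 0.7603 = 582.5, giving T = 582.5 / 1.741 = 335 N.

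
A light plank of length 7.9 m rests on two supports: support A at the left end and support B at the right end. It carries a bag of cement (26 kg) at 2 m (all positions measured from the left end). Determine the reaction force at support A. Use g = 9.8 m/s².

Sum moments about support B (its reaction then has zero moment arm).
Bag of cement: 26 × 9.8 = 254.8 N down at 2 m → arm 5.9 m, τ = 254.8 × 5.9 = 1503 N·m counterclockwise.
Net load moment about support B = 1503 N·m counterclockwise.
Reaction R at support A is upward at 0 m, arm 7.9 m → moment R × 7.9 clockwise.
Στ = 0 ⇒ R × 7.9 = 1503 ⇒ R = 190 N.

R_A ≈ 190 N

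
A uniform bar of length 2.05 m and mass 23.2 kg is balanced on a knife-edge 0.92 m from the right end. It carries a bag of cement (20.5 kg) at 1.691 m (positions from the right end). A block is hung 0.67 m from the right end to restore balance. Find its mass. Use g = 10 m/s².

Taking torques about the knife-edge (at 0.92 m from the right end):
Beam weight: 23.2 × 10 = 232 N down at 1.025 m → arm 0.105 m, τ = 232 × 0.105 = 24.36 N·m counterclockwise.
Bag of cement: 20.5 × 10 = 205 N down at 1.691 m → arm 0.771 m, τ = 205 × 0.771 = 158.1 N·m counterclockwise.
Net moment of known loads = 182.5 N·m counterclockwise.
An unknown mass m at 0.67 m has arm 0.25 m; its moment is m·g·0.25 clockwise.
For rotational equilibrium, m × 10 × 0.25 = 182.5, so m = 182.5 / (10 × 0.25) = 73 kg.

m ≈ 73 kg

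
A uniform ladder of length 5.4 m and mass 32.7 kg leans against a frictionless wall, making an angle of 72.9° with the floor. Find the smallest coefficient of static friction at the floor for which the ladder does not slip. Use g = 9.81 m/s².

Sum moments about the foot of the ladder (the floor normal and friction both act there and drop out).
Ladder weight 32.7×9.81 = 320.8 N acts at 2.7 m along the ladder; its horizontal arm is 2.7·cos72.9° = 0.7939 m → τ = 254.7 N·m clockwise.
Wall normal N acts horizontally at the top; its moment arm is the height L sinθ = 5.4·sin72.9° = 5.161 m, counterclockwise.
Setting net torque to zero: N × 5.161 = 254.7 → N = 49.35 N.
ΣFx = 0 ⇒ f = N_wall = 49.35 N. ΣFy = 0 ⇒ N_floor = 320.8 N.
μ_min = f / N_floor = 49.35 / 320.8 = 0.154.

μ_min ≈ 0.154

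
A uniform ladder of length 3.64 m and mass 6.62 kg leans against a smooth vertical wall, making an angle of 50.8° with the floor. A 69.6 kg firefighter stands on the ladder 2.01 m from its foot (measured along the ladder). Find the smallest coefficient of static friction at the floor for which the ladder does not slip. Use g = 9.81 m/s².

μ_min ≈ 0.447

Choose the foot of the ladder as the axis so the floor normal and friction both act there and drop out.
Ladder weight 6.62×9.81 = 64.94 N acts at 1.82 m along the ladder; its horizontal arm is 1.82·cos50.8° = 1.15 m → τ = 74.68 N·m clockwise.
Firefighter: 69.6×9.81 = 682.8 N at 2.01 m → arm 1.27 m → τ = 867.2 N·m clockwise.
Wall normal N acts horizontally at the top; its moment arm is the height L sinθ = 3.64·sin50.8° = 2.821 m, counterclockwise.
Balancing moments: N × 2.821 = 941.9, giving N = 333.9 N.
ΣFx = 0 ⇒ f = N_wall = 333.9 N. ΣFy = 0 ⇒ N_floor = 747.7 N.
μ_min = f / N_floor = 333.9 / 747.7 = 0.447.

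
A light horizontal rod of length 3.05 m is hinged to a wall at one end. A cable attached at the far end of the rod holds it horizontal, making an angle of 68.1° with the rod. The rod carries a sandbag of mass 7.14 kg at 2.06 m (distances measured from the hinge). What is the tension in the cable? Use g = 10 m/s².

T ≈ 52 N

Choose the hinge as the axis so the unknown hinge reaction has zero arm there.
Sandbag: 7.14 × 10 = 71.4 N down at 2.06 m → arm 2.06 m, τ = 71.4 × 2.06 = 147.1 N·m clockwise.
Total clockwise load moment = 147.1 N·m.
The cable tension T acts at 3.05 m; only its component perpendicular to the rod, T sinθ, produces torque. sin 68.1° = 0.9278.
Setting net torque to zero: T × 3.05 × 0.9278 = 147.1 → T = 147.1 / 2.83 = 52 N.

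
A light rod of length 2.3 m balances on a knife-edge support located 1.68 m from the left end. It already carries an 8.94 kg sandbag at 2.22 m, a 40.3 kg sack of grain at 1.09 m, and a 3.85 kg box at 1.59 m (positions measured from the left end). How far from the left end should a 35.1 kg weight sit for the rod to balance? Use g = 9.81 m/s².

x ≈ 2.23 m from the left end

About the knife-edge support (at 1.68 m from the left end):
Sandbag: 8.94 × 9.81 = 87.7 N down at 2.22 m → arm 0.54 m, τ = 87.7 × 0.54 = 47.36 N·m clockwise.
Sack of grain: 40.3 × 9.81 = 395.3 N down at 1.09 m → arm 0.59 m, τ = 395.3 × 0.59 = 233.2 N·m counterclockwise.
Box: 3.85 × 9.81 = 37.77 N down at 1.59 m → arm 0.09 m, τ = 37.77 × 0.09 = 3.399 N·m counterclockwise.
Net moment of existing loads = 189.2 N·m counterclockwise.
The weight weighs 35.1 × 9.81 = 344.3 N and must supply an equal clockwise moment, so its lever arm about the knife-edge support is 189.2 / 344.3 = 0.55 m.
That puts it at 1.68 + 0.55 = 2.23 m from the left end.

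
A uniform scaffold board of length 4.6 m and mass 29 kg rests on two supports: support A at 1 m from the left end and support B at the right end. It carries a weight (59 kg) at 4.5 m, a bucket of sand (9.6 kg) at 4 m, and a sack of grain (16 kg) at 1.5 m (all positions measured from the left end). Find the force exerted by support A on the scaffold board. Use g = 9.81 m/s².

R_A ≈ 349 N

Choose support B as the axis so its reaction then has zero moment arm.
Beam weight: 29 × 9.81 = 284.5 N down at 2.3 m → arm 2.3 m, τ = 284.5 × 2.3 = 654.3 N·m counterclockwise.
Weight: 59 × 9.81 = 578.8 N down at 4.5 m → arm 0.1 m, τ = 578.8 × 0.1 = 57.88 N·m counterclockwise.
Bucket of sand: 9.6 × 9.81 = 94.18 N down at 4 m → arm 0.6 m, τ = 94.18 × 0.6 = 56.51 N·m counterclockwise.
Sack of grain: 16 × 9.81 = 157 N down at 1.5 m → arm 3.1 m, τ = 157 × 3.1 = 486.7 N·m counterclockwise.
Net load moment about support B = 1255 N·m counterclockwise.
Reaction R at support A is upward at 1 m, arm 3.6 m → moment R × 3.6 clockwise.
Balancing moments: R × 3.6 = 1255, giving R = 349 N.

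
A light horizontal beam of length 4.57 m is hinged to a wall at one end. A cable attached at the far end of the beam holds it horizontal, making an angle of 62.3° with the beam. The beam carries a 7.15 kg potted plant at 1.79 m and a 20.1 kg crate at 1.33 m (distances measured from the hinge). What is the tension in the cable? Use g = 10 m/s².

T ≈ 97.7 N

Take moments about the hinge.
Potted plant: 7.15 × 10 = 71.5 N down at 1.79 m → arm 1.79 m, τ = 71.5 × 1.79 = 128 N·m clockwise.
Crate: 20.1 × 10 = 201 N down at 1.33 m → arm 1.33 m, τ = 201 × 1.33 = 267.3 N·m clockwise.
Total clockwise load moment = 395.3 N·m.
The cable tension T acts at 4.57 m; only its component perpendicular to the beam, T sinθ, produces torque. sin 62.3° = 0.8854.
Στ = 0 ⇒ T × 4.57 × 0.8854 = 395.3 ⇒ T = 395.3 / 4.046 = 97.7 N.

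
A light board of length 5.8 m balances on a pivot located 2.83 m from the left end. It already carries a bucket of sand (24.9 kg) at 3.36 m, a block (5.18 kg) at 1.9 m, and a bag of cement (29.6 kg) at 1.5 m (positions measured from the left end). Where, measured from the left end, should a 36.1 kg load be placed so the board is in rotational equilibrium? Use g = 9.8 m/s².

Sum moments about the pivot (at 2.83 m from the left end) (the support reaction has zero arm there).
Bucket of sand: 24.9 × 9.8 = 244 N down at 3.36 m → arm 0.53 m, τ = 244 × 0.53 = 129.3 N·m clockwise.
Block: 5.18 × 9.8 = 50.76 N down at 1.9 m → arm 0.93 m, τ = 50.76 × 0.93 = 47.21 N·m counterclockwise.
Bag of cement: 29.6 × 9.8 = 290.1 N down at 1.5 m → arm 1.33 m, τ = 290.1 × 1.33 = 385.8 N·m counterclockwise.
Net moment of existing loads = 303.7 N·m counterclockwise.
The load weighs 36.1 × 9.8 = 353.8 N and must supply an equal clockwise moment, so its lever arm about the pivot is 303.7 / 353.8 = 0.858 m.
That puts it at 2.83 + 0.858 = 3.69 m from the left end.

x ≈ 3.69 m from the left end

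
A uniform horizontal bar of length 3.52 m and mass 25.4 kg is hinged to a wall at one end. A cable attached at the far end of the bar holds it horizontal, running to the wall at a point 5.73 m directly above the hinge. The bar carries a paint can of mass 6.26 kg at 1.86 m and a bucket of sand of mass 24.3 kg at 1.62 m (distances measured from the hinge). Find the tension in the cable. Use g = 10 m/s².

T ≈ 319 N

Choose the hinge as the axis so the unknown hinge reaction has zero arm there.
Beam weight: 25.4 × 10 = 254 N down at 1.76 m → arm 1.76 m, τ = 254 × 1.76 = 447 N·m clockwise.
Paint can: 6.26 × 10 = 62.6 N down at 1.86 m → arm 1.86 m, τ = 62.6 × 1.86 = 116.4 N·m clockwise.
Bucket of sand: 24.3 × 10 = 243 N down at 1.62 m → arm 1.62 m, τ = 243 × 1.62 = 393.7 N·m clockwise.
Total clockwise load moment = 957.1 N·m.
The cable tension T acts at 3.52 m; only its component perpendicular to the bar, T sinθ, produces torque. sinθ = h/√(h²+d²) = 5.73/√(5.73²+3.52²) = 0.8521.
Balancing moments: T × 3.52 × 0.8521 = 957.1, giving T = 957.1 / 2.999 = 319 N.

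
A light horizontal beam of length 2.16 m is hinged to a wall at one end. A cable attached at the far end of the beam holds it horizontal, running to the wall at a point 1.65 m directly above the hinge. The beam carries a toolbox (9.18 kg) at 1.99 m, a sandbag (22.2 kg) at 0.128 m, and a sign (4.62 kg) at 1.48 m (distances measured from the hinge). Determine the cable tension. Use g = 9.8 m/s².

Choose the hinge as the axis so the unknown hinge reaction has zero arm there.
Toolbox: 9.18 × 9.8 = 89.96 N down at 1.99 m → arm 1.99 m, τ = 89.96 × 1.99 = 179 N·m clockwise.
Sandbag: 22.2 × 9.8 = 217.6 N down at 0.128 m → arm 0.128 m, τ = 217.6 × 0.128 = 27.85 N·m clockwise.
Sign: 4.62 × 9.8 = 45.28 N down at 1.48 m → arm 1.48 m, τ = 45.28 × 1.48 = 67.01 N·m clockwise.
Total clockwise load moment = 273.9 N·m.
The cable tension T acts at 2.16 m; only its component perpendicular to the beam, T sinθ, produces torque. sinθ = h/√(h²+d²) = 1.65/√(1.65²+2.16²) = 0.607.
Στ = 0 ⇒ T × 2.16 × 0.607 = 273.9 ⇒ T = 273.9 / 1.311 = 209 N.

T ≈ 209 N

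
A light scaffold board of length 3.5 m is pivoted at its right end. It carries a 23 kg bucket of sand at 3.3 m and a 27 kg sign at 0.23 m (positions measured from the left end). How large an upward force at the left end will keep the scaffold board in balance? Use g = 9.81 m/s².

Take moments about the right end.
Bucket of sand: 23 × 9.81 = 225.6 N down at 3.3 m → arm 0.2 m, τ = 225.6 × 0.2 = 45.12 N·m counterclockwise.
Sign: 27 × 9.81 = 264.9 N down at 0.23 m → arm 3.27 m, τ = 264.9 × 3.27 = 866.2 N·m counterclockwise.
Net moment of the loads = 911.3 N·m counterclockwise.
The upward force F acts at the left end, arm 3.5 m, giving F × 3.5 clockwise.
Στ = 0 ⇒ F × 3.5 = 911.3 ⇒ F = 911.3 / 3.5 = 260 N.

F ≈ 260 N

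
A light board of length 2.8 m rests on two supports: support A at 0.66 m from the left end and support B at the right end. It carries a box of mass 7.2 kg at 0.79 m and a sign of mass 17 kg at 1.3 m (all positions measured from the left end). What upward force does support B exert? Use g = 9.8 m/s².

Take moments about support A.
Box: 7.2 × 9.8 = 70.56 N down at 0.79 m → arm 0.13 m, τ = 70.56 × 0.13 = 9.173 N·m clockwise.
Sign: 17 × 9.8 = 166.6 N down at 1.3 m → arm 0.64 m, τ = 166.6 × 0.64 = 106.6 N·m clockwise.
Net load moment about support A = 115.8 N·m clockwise.
Reaction R at support B is upward at 2.8 m, arm 2.14 m → moment R × 2.14 counterclockwise.
For rotational equilibrium, R × 2.14 = 115.8, so R = 54.1 N.

R_B ≈ 54.1 N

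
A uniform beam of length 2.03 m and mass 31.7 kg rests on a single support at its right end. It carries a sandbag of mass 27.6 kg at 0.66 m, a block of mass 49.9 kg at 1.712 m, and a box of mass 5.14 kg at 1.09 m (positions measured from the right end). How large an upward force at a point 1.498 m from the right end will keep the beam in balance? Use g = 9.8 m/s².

F ≈ 925 N

About the right end:
Beam weight: 31.7 × 9.8 = 310.7 N down at 1.015 m → arm 1.015 m, τ = 310.7 × 1.015 = 315.4 N·m counterclockwise.
Sandbag: 27.6 × 9.8 = 270.5 N down at 0.66 m → arm 0.66 m, τ = 270.5 × 0.66 = 178.5 N·m counterclockwise.
Block: 49.9 × 9.8 = 489 N down at 1.712 m → arm 1.712 m, τ = 489 × 1.712 = 837.2 N·m counterclockwise.
Box: 5.14 × 9.8 = 50.37 N down at 1.09 m → arm 1.09 m, τ = 50.37 × 1.09 = 54.9 N·m counterclockwise.
Net moment of the loads = 1386 N·m counterclockwise.
The upward force F acts at a point 1.498 m from the right end, arm 1.498 m, giving F × 1.498 clockwise.
For rotational equilibrium, F × 1.498 = 1386, so F = 1386 / 1.498 = 925 N.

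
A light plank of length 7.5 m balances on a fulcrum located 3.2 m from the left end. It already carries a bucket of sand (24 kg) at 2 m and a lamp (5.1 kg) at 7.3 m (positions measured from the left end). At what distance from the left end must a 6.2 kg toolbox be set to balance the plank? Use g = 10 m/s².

Take moments about the fulcrum (at 3.2 m from the left end).
Bucket of sand: 24 × 10 = 240 N down at 2 m → arm 1.2 m, τ = 240 × 1.2 = 288 N·m counterclockwise.
Lamp: 5.1 × 10 = 51 N down at 7.3 m → arm 4.1 m, τ = 51 × 4.1 = 209.1 N·m clockwise.
Net moment of existing loads = 78.9 N·m counterclockwise.
The toolbox weighs 6.2 × 10 = 62 N and must supply an equal clockwise moment, so its lever arm about the fulcrum is 78.9 / 62 = 1.27 m.
That puts it at 3.2 + 1.27 = 4.47 m from the left end.

x ≈ 4.47 m from the left end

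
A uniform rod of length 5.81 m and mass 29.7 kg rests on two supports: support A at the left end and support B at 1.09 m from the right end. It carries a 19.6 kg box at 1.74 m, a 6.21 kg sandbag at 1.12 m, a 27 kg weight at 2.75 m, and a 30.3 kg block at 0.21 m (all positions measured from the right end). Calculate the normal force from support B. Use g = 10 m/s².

Take moments about support A.
Beam weight: 29.7 × 10 = 297 N down at 2.905 m → arm 2.905 m, τ = 297 × 2.905 = 862.8 N·m clockwise.
Box: 19.6 × 10 = 196 N down at 1.74 m → arm 4.07 m, τ = 196 × 4.07 = 797.7 N·m clockwise.
Sandbag: 6.21 × 10 = 62.1 N down at 1.12 m → arm 4.69 m, τ = 62.1 × 4.69 = 291.2 N·m clockwise.
Weight: 27 × 10 = 270 N down at 2.75 m → arm 3.06 m, τ = 270 × 3.06 = 826.2 N·m clockwise.
Block: 30.3 × 10 = 303 N down at 0.21 m → arm 5.6 m, τ = 303 × 5.6 = 1697 N·m clockwise.
Net load moment about support A = 4475 N·m clockwise.
Reaction R at support B is upward at 1.09 m, arm 4.72 m → moment R × 4.72 counterclockwise.
Στ = 0 ⇒ R × 4.72 = 4475 ⇒ R = 948 N.

R_B ≈ 948 N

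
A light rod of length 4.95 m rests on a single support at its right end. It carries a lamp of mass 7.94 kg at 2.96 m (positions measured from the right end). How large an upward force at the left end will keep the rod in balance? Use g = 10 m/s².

F ≈ 47.5 N

Take moments about the right end.
Lamp: 7.94 × 10 = 79.4 N down at 2.96 m → arm 2.96 m, τ = 79.4 × 2.96 = 235 N·m counterclockwise.
Net moment of the loads = 235 N·m counterclockwise.
The upward force F acts at the left end, arm 4.95 m, giving F × 4.95 clockwise.
Στ = 0 ⇒ F × 4.95 = 235 ⇒ F = 235 / 4.95 = 47.5 N.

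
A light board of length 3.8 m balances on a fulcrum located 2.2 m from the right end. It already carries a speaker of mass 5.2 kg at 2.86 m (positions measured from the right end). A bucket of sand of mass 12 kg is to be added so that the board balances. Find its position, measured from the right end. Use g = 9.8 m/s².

Taking torques about the fulcrum (at 2.2 m from the right end):
Speaker: 5.2 × 9.8 = 50.96 N down at 2.86 m → arm 0.66 m, τ = 50.96 × 0.66 = 33.63 N·m counterclockwise.
Net moment of existing loads = 33.63 N·m counterclockwise.
The bucket of sand weighs 12 × 9.8 = 117.6 N and must supply an equal clockwise moment, so its lever arm about the fulcrum is 33.63 / 117.6 = 0.286 m.
That puts it at 2.2 − 0.286 = 1.91 m from the right end.

x ≈ 1.91 m from the right end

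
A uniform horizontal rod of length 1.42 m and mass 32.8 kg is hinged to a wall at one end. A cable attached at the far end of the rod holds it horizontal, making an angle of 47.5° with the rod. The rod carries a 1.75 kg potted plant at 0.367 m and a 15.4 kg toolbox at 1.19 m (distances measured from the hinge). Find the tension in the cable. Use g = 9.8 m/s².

Choose the hinge as the axis so the unknown hinge reaction has zero arm there.
Beam weight: 32.8 × 9.8 = 321.4 N down at 0.71 m → arm 0.71 m, τ = 321.4 × 0.71 = 228.2 N·m clockwise.
Potted plant: 1.75 × 9.8 = 17.15 N down at 0.367 m → arm 0.367 m, τ = 17.15 × 0.367 = 6.294 N·m clockwise.
Toolbox: 15.4 × 9.8 = 150.9 N down at 1.19 m → arm 1.19 m, τ = 150.9 × 1.19 = 179.6 N·m clockwise.
Total clockwise load moment = 414.1 N·m.
The cable tension T acts at 1.42 m; only its component perpendicular to the rod, T sinθ, produces torque. sin 47.5° = 0.7373.
Setting net torque to zero: T × 1.42 × 0.7373 = 414.1 → T = 414.1 / 1.047 = 396 N.

T ≈ 396 N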